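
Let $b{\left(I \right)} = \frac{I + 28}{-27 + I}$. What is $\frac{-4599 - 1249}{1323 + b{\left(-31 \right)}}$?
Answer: $- \frac{339184}{76737} \approx -4.4201$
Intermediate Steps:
$b{\left(I \right)} = \frac{28 + I}{-27 + I}$
$\frac{-4599 - 1249}{1323 + b{\left(-31 \right)}} = \frac{-4599 - 1249}{1323 + \frac{28 - 31}{-27 - 31}} = \frac{-4599 + \left(-2123 + 874\right)}{1323 + \frac{1}{-58} \left(-3\right)} = \frac{-4599 - 1249}{1323 - - \frac{3}{58}} = - \frac{5848}{1323 + \frac{3}{58}} = - \frac{5848}{\frac{76737}{58}} = \left(-5848\right) \frac{58}{76737} = - \frac{339184}{76737}$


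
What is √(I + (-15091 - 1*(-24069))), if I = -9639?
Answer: I*√661 ≈ 25.71*I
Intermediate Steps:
√(I + (-15091 - 1*(-24069))) = √(-9639 + (-15091 - 1*(-24069))) = √(-9639 + (-15091 + 24069)) = √(-9639 + 8978) = √(-661) = I*√661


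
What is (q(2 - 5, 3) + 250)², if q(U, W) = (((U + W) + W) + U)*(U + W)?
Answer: 62500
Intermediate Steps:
q(U, W) = (U + W)*(2*U + 2*W) (q(U, W) = ((U + 2*W) + U)*(U + W) = (2*U + 2*W)*(U + W) = (U + W)*(2*U + 2*W))
(q(2 - 5, 3) + 250)² = ((2*(2 - 5)² + 2*3² + 4*(2 - 5)*3) + 250)² = ((2*(-3)² + 2*9 + 4*(-3)*3) + 250)² = ((2*9 + 18 - 36) + 250)² = ((18 + 18 - 36) + 250)² = (0 + 250)² = 250² = 62500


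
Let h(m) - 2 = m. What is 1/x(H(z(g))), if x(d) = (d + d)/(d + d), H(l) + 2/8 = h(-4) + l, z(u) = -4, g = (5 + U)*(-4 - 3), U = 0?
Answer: 1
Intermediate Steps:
h(m) = 2 + m
g = -35 (g = (5 + 0)*(-4 - 3) = 5*(-7) = -35)
H(l) = -9/4 + l (H(l) = -¼ + ((2 - 4) + l) = -¼ + (-2 + l) = -9/4 + l)
x(d) = 1 (x(d) = (2*d)/((2*d)) = (2*d)*(1/(2*d)) = 1)
1/x(H(z(g))) = 1/1 = 1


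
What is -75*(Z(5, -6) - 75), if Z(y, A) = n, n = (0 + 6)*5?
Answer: 3375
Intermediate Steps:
n = 30 (n = 6*5 = 30)
Z(y, A) = 30
-75*(Z(5, -6) - 75) = -75*(30 - 75) = -75*(-45) = 3375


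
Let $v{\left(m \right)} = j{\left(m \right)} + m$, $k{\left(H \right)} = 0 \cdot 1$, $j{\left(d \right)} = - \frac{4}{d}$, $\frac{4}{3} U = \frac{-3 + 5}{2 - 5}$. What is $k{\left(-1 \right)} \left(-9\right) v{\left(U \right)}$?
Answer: $0$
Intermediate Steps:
$U = - \frac{1}{2}$ ($U = \frac{3 \frac{-3 + 5}{2 - 5}}{4} = \frac{3 \frac{2}{-3}}{4} = \frac{3 \cdot 2 \left(- \frac{1}{3}\right)}{4} = \frac{3}{4} \left(- \frac{2}{3}\right) = - \frac{1}{2} \approx -0.5$)
$k{\left(H \right)} = 0$
$v{\left(m \right)} = m - \frac{4}{m}$ ($v{\left(m \right)} = - \frac{4}{m} + m = m - \frac{4}{m}$)
$k{\left(-1 \right)} \left(-9\right) v{\left(U \right)} = 0 \left(-9\right) \left(- \frac{1}{2} - \frac{4}{- \frac{1}{2}}\right) = 0 \left(- \frac{1}{2} - -8\right) = 0 \left(- \frac{1}{2} + 8\right) = 0 \cdot \frac{15}{2} = 0$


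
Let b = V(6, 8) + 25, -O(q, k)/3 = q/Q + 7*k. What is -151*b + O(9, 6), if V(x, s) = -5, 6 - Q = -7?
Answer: -40925/13 ≈ -3148.1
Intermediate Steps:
Q = 13 (Q = 6 - 1*(-7) = 6 + 7 = 13)
O(q, k) = -21*k - 3*q/13 (O(q, k) = -3*(q/13 + 7*k) = -3*(7*k + q/13) = -21*k - 3*q/13)
b = 20 (b = -5 + 25 = 20)
-151*b + O(9, 6) = -151*20 + (-21*6 - 3/13*9) = -3020 + (-126 - 27/13) = -3020 - 1665/13 = -40925/13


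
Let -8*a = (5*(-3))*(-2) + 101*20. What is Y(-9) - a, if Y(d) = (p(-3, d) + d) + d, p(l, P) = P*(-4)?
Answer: 1097/4 ≈ 274.25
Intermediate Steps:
p(l, P) = -4*P
Y(d) = -2*d (Y(d) = (-4*d + d) + d = -3*d + d = -2*d)
a = -1025/4 (a = -((5*(-3))*(-2) + 101*20)/8 = -(-15*(-2) + 2020)/8 = -(30 + 2020)/8 = -⅛*2050 = -1025/4 ≈ -256.25)
Y(-9) - a = -2*(-9) - 1*(-1025/4) = 18 + 1025/4 = 1097/4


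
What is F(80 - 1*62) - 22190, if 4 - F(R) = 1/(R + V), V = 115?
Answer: -2950739/133 ≈ -22186.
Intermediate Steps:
F(R) = 4 - 1/(115 + R) (F(R) = 4 - 1/(R + 115) = 4 - 1/(115 + R))
F(80 - 1*62) - 22190 = (459 + 4*(80 - 1*62))/(115 + (80 - 1*62)) - 22190 = (459 + 4*(80 - 62))/(115 + (80 - 62)) - 22190 = (459 + 4*18)/(115 + 18) - 22190 = (459 + 72)/133 - 22190 = (1/133)*531 - 22190 = 531/133 - 22190 = -2950739/133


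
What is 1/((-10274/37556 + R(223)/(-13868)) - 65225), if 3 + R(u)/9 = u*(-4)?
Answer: -130206652/8492688868263 ≈ -1.5332e-5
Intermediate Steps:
R(u) = -27 - 36*u (R(u) = -27 + 9*(u*(-4)) = -27 + 9*(-4*u) = -27 - 36*u)
1/((-10274/37556 + R(223)/(-13868)) - 65225) = 1/((-10274/37556 + (-27 - 36*223)/(-13868)) - 65225) = 1/((-10274*1/37556 + (-27 - 8028)*(-1/13868)) - 65225) = 1/((-5137/18778 - 8055*(-1/13868)) - 65225) = 1/((-5137/18778 + 8055/13868) - 65225) = 1/(40008437/130206652 - 65225) = 1/(-8492688868263/130206652) = -130206652/8492688868263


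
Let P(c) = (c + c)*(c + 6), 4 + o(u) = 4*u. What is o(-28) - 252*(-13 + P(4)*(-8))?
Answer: 164440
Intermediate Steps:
o(u) = -4 + 4*u
P(c) = 2*c*(6 + c) (P(c) = (2*c)*(6 + c) = 2*c*(6 + c))
o(-28) - 252*(-13 + P(4)*(-8)) = (-4 + 4*(-28)) - 252*(-13 + (2*4*(6 + 4))*(-8)) = (-4 - 112) - 252*(-13 + (2*4*10)*(-8)) = -116 - 252*(-13 + 80*(-8)) = -116 - 252*(-13 - 640) = -116 - 252*(-653) = -116 + 164556 = 164440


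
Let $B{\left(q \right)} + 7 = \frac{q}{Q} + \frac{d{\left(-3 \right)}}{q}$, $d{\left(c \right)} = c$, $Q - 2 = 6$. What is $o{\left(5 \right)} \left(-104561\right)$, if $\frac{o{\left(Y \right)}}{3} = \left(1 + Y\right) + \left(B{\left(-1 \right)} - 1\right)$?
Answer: $- \frac{2195781}{8} \approx -2.7447 \cdot 10^{5}$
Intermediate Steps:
$Q = 8$ ($Q = 2 + 6 = 8$)
$B{\left(q \right)} = -7 - \frac{3}{q} + \frac{q}{8}$ ($B{\left(q \right)} = -7 + \left(\frac{q}{8} - \frac{3}{q}\right) = -7 + \left(- \frac{3}{q} + \frac{q}{8}\right) = -7 - \frac{3}{q} + \frac{q}{8}$)
$o{\left(Y \right)} = - \frac{99}{8} + 3 Y$ ($o{\left(Y \right)} = 3 \left(\left(1 + Y\right) - \frac{41}{8}\right) = 3 \left(- \frac{33}{8} + Y\right) = - \frac{99}{8} + 3 Y$)
$o{\left(5 \right)} \left(-104561\right) = \left(- \frac{99}{8} + 3 \cdot 5\right) \left(-104561\right) = \left(- \frac{99}{8} + 15\right) \left(-104561\right) = \frac{21}{8} \left(-104561\right) = - \frac{2195781}{8}$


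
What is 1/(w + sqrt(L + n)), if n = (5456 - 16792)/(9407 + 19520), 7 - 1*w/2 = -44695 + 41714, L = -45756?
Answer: 43216938/258595320275 - I*sqrt(9571909211549)/517190640550 ≈ 0.00016712 - 5.982e-6*I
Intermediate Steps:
w = 5976 (w = 14 - 2*(-44695 + 41714) = 14 - 2*(-2981) = 14 + 5962 = 5976)
n = -11336/28927 ≈ -0.39188
1/(w + sqrt(L + n)) = 1/(5976 + sqrt(-45756 - 11336/28927)) = 1/(5976 + sqrt(-1323595148/28927)) = 1/(5976 + 2*I*sqrt(9571909211549)/28927)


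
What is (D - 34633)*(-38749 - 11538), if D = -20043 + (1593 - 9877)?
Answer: 3166069520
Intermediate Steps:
D = -28327 (D = -20043 - 8284 = -28327)
(D - 34633)*(-38749 - 11538) = (-28327 - 34633)*(-38749 - 11538) = -62960*(-50287) = 3166069520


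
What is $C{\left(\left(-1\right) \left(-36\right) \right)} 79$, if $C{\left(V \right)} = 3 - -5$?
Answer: $632$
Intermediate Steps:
$C{\left(V \right)} = 8$ ($C{\left(V \right)} = 3 + 5 = 8$)
$C{\left(\left(-1\right) \left(-36\right) \right)} 79 = 8 \cdot 79 = 632$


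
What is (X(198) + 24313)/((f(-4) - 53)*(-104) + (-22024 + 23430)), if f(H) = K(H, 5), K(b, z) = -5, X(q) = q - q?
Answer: 24313/7438 ≈ 3.2688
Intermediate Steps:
X(q) = 0
f(H) = -5
(X(198) + 24313)/((f(-4) - 53)*(-104) + (-22024 + 23430)) = (0 + 24313)/((-5 - 53)*(-104) + (-22024 + 23430)) = 24313/(-58*(-104) + 1406) = 24313/(6032 + 1406) = 24313/7438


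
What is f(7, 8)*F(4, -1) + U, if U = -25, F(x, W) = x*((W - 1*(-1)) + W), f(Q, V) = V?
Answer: -57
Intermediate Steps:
F(x, W) = x*(1 + 2*W) (F(x, W) = x*((W + 1) + W) = x*((1 + W) + W) = x*(1 + 2*W))
f(7, 8)*F(4, -1) + U = 8*(4*(1 + 2*(-1))) - 25 = 8*(4*(1 - 2)) - 25 = 8*(4*(-1)) - 25 = 8*(-4) - 25 = -32 - 25 = -57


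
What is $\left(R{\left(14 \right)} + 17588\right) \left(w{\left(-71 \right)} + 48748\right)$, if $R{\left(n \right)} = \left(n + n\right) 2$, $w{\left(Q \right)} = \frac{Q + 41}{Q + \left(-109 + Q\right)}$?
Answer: $\frac{215888067032}{251} \approx 8.6011 \cdot 10^{8}$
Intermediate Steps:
$w{\left(Q \right)} = \frac{41 + Q}{-109 + 2 Q}$
$R{\left(n \right)} = 4 n$ ($R{\left(n \right)} = 2 n 2 = 4 n$)
$\left(R{\left(14 \right)} + 17588\right) \left(w{\left(-71 \right)} + 48748\right) = \left(4 \cdot 14 + 17588\right) \left(\frac{41 - 71}{-109 + 2 \left(-71\right)} + 48748\right) = \left(56 + 17588\right) \left(\frac{1}{-109 - 142} \left(-30\right) + 48748\right) = 17644 \left(\frac{1}{-251} \left(-30\right) + 48748\right) = 17644 \left(\left(- \frac{1}{251}\right) \left(-30\right) + 48748\right) = 17644 \left(\frac{30}{251} + 48748\right) = 17644 \cdot \frac{12235778}{251} = \frac{215888067032}{251}$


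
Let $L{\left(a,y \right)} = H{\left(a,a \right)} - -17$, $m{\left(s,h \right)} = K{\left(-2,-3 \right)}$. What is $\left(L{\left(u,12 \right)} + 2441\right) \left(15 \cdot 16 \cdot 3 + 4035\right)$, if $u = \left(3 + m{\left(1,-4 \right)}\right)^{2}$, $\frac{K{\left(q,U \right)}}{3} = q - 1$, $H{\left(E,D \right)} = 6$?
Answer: $11716320$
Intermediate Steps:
$K{\left(q,U \right)} = -3 + 3 q$ ($K{\left(q,U \right)} = 3 \left(q - 1\right) = 3 \left(-1 + q\right) = -3 + 3 q$)
$m{\left(s,h \right)} = -9$ ($m{\left(s,h \right)} = -3 + 3 \left(-2\right) = -3 - 6 = -9$)
$u = 36$ ($u = \left(3 - 9\right)^{2} = \left(-6\right)^{2} = 36$)
$L{\left(a,y \right)} = 23$ ($L{\left(a,y \right)} = 6 - -17 = 6 + 17 = 23$)
$\left(L{\left(u,12 \right)} + 2441\right) \left(15 \cdot 16 \cdot 3 + 4035\right) = \left(23 + 2441\right) \left(15 \cdot 16 \cdot 3 + 4035\right) = 2464 \left(240 \cdot 3 + 4035\right) = 2464 \left(720 + 4035\right) = 2464 \cdot 4755 = 11716320$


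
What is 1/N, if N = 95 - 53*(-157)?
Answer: 1/8416 ≈ 0.00011882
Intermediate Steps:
N = 8416 (N = 95 + 8321 = 8416)
1/N = 1/8416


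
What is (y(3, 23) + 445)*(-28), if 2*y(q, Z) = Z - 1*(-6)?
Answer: -12866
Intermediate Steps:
y(q, Z) = 3 + Z/2 (y(q, Z) = (Z - 1*(-6))/2 = (Z + 6)/2 = (6 + Z)/2 = 3 + Z/2)
(y(3, 23) + 445)*(-28) = ((3 + (1/2)*23) + 445)*(-28) = ((3 + 23/2) + 445)*(-28) = (29/2 + 445)*(-28) = (919/2)*(-28) = -12866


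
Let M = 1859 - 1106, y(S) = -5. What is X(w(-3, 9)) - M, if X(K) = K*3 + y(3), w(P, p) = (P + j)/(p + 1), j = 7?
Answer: -3784/5 ≈ -756.80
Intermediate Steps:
w(P, p) = (7 + P)/(1 + p) (w(P, p) = (P + 7)/(p + 1) = (7 + P)/(1 + p))
X(K) = -5 + 3*K (X(K) = K*3 - 5 = 3*K - 5 = -5 + 3*K)
M = 753
X(w(-3, 9)) - M = (-5 + 3*((7 - 3)/(1 + 9))) - 1*753 = (-5 + 3*(4/10)) - 753 = (-5 + 3*((⅒)*4)) - 753 = (-5 + 3*(⅖)) - 753 = (-5 + 6/5) - 753 = -19/5 - 753 = -3784/5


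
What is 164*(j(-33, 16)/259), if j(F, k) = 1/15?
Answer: 164/3885 ≈ 0.042214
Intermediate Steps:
j(F, k) = 1/15
164*(j(-33, 16)/259) = 164*((1/15)/259) = 164*((1/15)*(1/259)) = 164*(1/3885) = 164/3885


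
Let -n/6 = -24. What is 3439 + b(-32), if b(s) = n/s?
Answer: 6869/2 ≈ 3434.5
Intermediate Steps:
n = 144 (n = -6*(-24) = 144)
b(s) = 144/s
3439 + b(-32) = 3439 + 144/(-32) = 3439 + 144*(-1/32) = 3439 - 9/2 = 6869/2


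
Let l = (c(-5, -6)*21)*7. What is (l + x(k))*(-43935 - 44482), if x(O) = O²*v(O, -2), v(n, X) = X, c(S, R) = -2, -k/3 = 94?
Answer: 14088541614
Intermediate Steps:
k = -282 (k = -3*94 = -282)
l = -294 (l = -2*21*7 = -42*7 = -294)
x(O) = -2*O² (x(O) = O²*(-2) = -2*O²)
(l + x(k))*(-43935 - 44482) = (-294 - 2*(-282)²)*(-43935 - 44482) = (-294 - 2*79524)*(-88417) = (-294 - 159048)*(-88417) = -159342*(-88417) = 14088541614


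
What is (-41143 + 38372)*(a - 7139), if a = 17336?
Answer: -28255887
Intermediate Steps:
(-41143 + 38372)*(a - 7139) = (-41143 + 38372)*(17336 - 7139) = -2771*10197 = -28255887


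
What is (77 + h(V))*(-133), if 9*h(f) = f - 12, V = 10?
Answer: -91903/9 ≈ -10211.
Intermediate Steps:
h(f) = -4/3 + f/9 (h(f) = (f - 12)/9 = (-12 + f)/9 = -4/3 + f/9)
(77 + h(V))*(-133) = (77 + (-4/3 + (⅑)*10))*(-133) = (77 + (-4/3 + 10/9))*(-133) = (77 - 2/9)*(-133) = (691/9)*(-133) = -91903/9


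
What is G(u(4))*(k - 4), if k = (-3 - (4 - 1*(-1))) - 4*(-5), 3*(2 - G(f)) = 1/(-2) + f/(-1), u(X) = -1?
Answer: 44/3 ≈ 14.667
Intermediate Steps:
G(f) = 13/6 + f/3 (G(f) = 2 - (1/(-2) + f/(-1))/3 = 2 - (1*(-1/2) + f*(-1))/3 = 2 - (-1/2 - f)/3 = 2 + (1/6 + f/3) = 13/6 + f/3)
k = 12 (k = (-3 - (4 + 1)) + 20 = (-3 - 1*5) + 20 = (-3 - 5) + 20 = -8 + 20 = 12)
G(u(4))*(k - 4) = (13/6 + (1/3)*(-1))*(12 - 4) = (13/6 - 1/3)*8 = (11/6)*8 = 44/3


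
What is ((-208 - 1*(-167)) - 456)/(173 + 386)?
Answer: -497/559 ≈ -0.88909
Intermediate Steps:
((-208 - 1*(-167)) - 456)/(173 + 386) = ((-208 + 167) - 456)/559 = (-41 - 456)*(1/559) = -497*1/559 = -497/559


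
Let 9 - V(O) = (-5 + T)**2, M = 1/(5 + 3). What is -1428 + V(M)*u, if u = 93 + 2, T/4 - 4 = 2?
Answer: -34868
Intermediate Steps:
T = 24 (T = 16 + 4*2 = 16 + 8 = 24)
M = 1/8 ≈ 0.12500
V(O) = -352 (V(O) = 9 - (-5 + 24)**2 = 9 - 1*19**2 = 9 - 1*361 = 9 - 361 = -352)
u = 95
-1428 + V(M)*u = -1428 - 352*95 = -1428 - 33440 = -34868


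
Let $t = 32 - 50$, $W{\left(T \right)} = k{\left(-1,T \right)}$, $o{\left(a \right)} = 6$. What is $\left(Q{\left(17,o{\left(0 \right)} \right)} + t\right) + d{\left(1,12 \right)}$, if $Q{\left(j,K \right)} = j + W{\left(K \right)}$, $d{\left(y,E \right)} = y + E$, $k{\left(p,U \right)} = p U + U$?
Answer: $12$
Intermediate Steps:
$k{\left(p,U \right)} = U + U p$ ($k{\left(p,U \right)} = U p + U = U + U p$)
$d{\left(y,E \right)} = E + y$
$W{\left(T \right)} = 0$ ($W{\left(T \right)} = T \left(1 - 1\right) = T 0 = 0$)
$Q{\left(j,K \right)} = j$ ($Q{\left(j,K \right)} = j + 0 = j$)
$t = -18$ ($t = 32 - 50 = -18$)
$\left(Q{\left(17,o{\left(0 \right)} \right)} + t\right) + d{\left(1,12 \right)} = \left(17 - 18\right) + \left(12 + 1\right) = -1 + 13 = 12$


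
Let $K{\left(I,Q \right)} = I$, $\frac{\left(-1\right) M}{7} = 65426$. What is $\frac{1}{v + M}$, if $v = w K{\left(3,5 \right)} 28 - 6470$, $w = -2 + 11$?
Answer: $- \frac{1}{463696} \approx -2.1566 \cdot 10^{-6}$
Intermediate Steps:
$M = -457982$ ($M = \left(-7\right) 65426 = -457982$)
$w = 9$
$v = -5714$ ($v = 9 \cdot 3 \cdot 28 - 6470 = 27 \cdot 28 - 6470 = 756 - 6470 = -5714$)
$\frac{1}{v + M} = \frac{1}{-5714 - 457982} = \frac{1}{-463696} = - \frac{1}{463696}$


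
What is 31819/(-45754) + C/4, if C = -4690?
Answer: -26839192/22877 ≈ -1173.2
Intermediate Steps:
31819/(-45754) + C/4 = 31819/(-45754) - 4690/4 = 31819*(-1/45754) - 4690*1/4 = -31819/45754 - 2345/2 = -26839192/22877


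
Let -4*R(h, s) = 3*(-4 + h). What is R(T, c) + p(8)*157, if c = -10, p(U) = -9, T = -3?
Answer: -5631/4 ≈ -1407.8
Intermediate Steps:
R(h, s) = 3 - 3*h/4 (R(h, s) = -3*(-4 + h)/4 = -(-12 + 3*h)/4 = 3 - 3*h/4)
R(T, c) + p(8)*157 = (3 - 3/4*(-3)) - 9*157 = (3 + 9/4) - 1413 = 21/4 - 1413 = -5631/4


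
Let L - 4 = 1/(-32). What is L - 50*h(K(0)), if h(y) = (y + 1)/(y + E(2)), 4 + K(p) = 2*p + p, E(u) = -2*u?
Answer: -473/32 ≈ -14.781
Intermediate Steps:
L = 127/32 (L = 4 + 1/(-32) = 4 - 1/32 = 127/32 ≈ 3.9688)
K(p) = -4 + 3*p (K(p) = -4 + (2*p + p) = -4 + 3*p)
h(y) = (1 + y)/(-4 + y) (h(y) = (y + 1)/(y - 2*2) = (1 + y)/(y - 4) = (1 + y)/(-4 + y))
L - 50*h(K(0)) = 127/32 - 50*(1 + (-4 + 3*0))/(-4 + (-4 + 3*0)) = 127/32 - 50*(1 + (-4 + 0))/(-4 + (-4 + 0)) = 127/32 - 50*(1 - 4)/(-4 - 4) = 127/32 - 50*(-3)/(-8) = 127/32 - (-25)*(-3)/4 = 127/32 - 50*3/8 = 127/32 - 75/4 = -473/32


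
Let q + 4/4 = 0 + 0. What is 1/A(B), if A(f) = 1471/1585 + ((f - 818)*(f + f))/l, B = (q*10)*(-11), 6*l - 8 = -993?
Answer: 312245/296545307 ≈ 0.0010529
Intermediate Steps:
q = -1 (q = -1 + (0 + 0) = -1 + 0 = -1)
l = -985/6 (l = 4/3 + (⅙)*(-993) = 4/3 - 331/2 = -985/6 ≈ -164.17)
B = 110 (B = -1*10*(-11) = -10*(-11) = 110)
A(f) = 1471/1585 - 12*f*(-818 + f)/985 (A(f) = 1471/1585 + ((f - 818)*(f + f))/(-985/6) = 1471*(1/1585) + ((-818 + f)*(2*f))*(-6/985) = 1471/1585 + (2*f*(-818 + f))*(-6/985) = 1471/1585 - 12*f*(-818 + f)/985)
1/A(B) = 1/(1471/1585 - 12/985*110² + (9816/985)*110) = 1/(1471/1585 - 12/985*12100 + 215952/197) = 1/(1471/1585 - 29040/197 + 215952/197) = 1/(296545307/312245) = 312245/296545307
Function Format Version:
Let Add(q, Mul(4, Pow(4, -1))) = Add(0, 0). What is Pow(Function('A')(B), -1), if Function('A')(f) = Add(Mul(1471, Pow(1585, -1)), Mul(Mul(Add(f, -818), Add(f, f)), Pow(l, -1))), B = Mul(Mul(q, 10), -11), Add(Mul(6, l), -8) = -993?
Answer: Rational(312245, 296545307) ≈ 0.0010529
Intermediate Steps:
q = -1 (q = Add(-1, Add(0, 0)) = Add(-1, 0) = -1)
l = Rational(-985, 6) (l = Add(Rational(4, 3), Mul(Rational(1, 6), -993)) = Add(Rational(4, 3), Rational(-331, 2)) = Rational(-985, 6) ≈ -164.17)
B = 110 (B = Mul(Mul(-1, 10), -11) = Mul(-10, -11) = 110)
Function('A')(f) = Add(Rational(1471, 1585), Mul(Rational(-12, 985), f, Add(-818, f))) (Function('A')(f) = Add(Mul(1471, Pow(1585, -1)), Mul(Mul(Add(f, -818), Add(f, f)), Pow(Rational(-985, 6), -1))) = Add(Mul(1471, Rational(1, 1585)), Mul(Mul(Add(-818, f), Mul(2, f)), Rational(-6, 985))) = Add(Rational(1471, 1585), Mul(Mul(2, f, Add(-818, f)), Rational(-6, 985))) = Add(Rational(1471, 1585), Mul(Rational(-12, 985), f, Add(-818, f))))
Pow(Function('A')(B), -1) = Pow(Add(Rational(1471, 1585), Mul(Rational(-12, 985), Pow(110, 2)), Mul(Rational(9816, 985), 110)), -1) = Pow(Add(Rational(1471, 1585), Mul(Rational(-12, 985), 12100), Rational(215952, 197)), -1) = Pow(Add(Rational(1471, 1585), Rational(-29040, 197), Rational(215952, 197)), -1) = Pow(Rational(296545307, 312245), -1) = Rational(312245, 296545307)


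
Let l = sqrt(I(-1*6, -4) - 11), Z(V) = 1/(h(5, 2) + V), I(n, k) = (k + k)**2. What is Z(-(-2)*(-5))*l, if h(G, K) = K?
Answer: -sqrt(53)/8 ≈ -0.91001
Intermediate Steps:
I(n, k) = 4*k**2 (I(n, k) = (2*k)**2 = 4*k**2)
Z(V) = 1/(2 + V)
l = sqrt(53) (l = sqrt(4*(-4)**2 - 11) = sqrt(4*16 - 11) = sqrt(64 - 11) = sqrt(53) ≈ 7.2801)
Z(-(-2)*(-5))*l = sqrt(53)/(2 - (-2)*(-5)) = sqrt(53)/(2 - 2*5) = sqrt(53)/(2 - 10) = sqrt(53)/(-8) = -sqrt(53)/8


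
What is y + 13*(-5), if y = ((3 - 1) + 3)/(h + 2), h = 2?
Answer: -255/4 ≈ -63.750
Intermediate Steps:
y = 5/4 (y = ((3 - 1) + 3)/(2 + 2) = (2 + 3)/4 = 5*(¼) = 5/4 ≈ 1.2500)
y + 13*(-5) = 5/4 + 13*(-5) = 5/4 - 65 = -255/4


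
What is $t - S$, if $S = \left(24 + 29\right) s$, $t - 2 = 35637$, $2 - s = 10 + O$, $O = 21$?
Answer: $37176$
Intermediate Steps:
$s = -29$ ($s = 2 - \left(10 + 21\right) = 2 - 31 = -29$)
$t = 35639$ ($t = 2 + 35637 = 35639$)
$S = -1537$ ($S = \left(24 + 29\right) \left(-29\right) = 53 \left(-29\right) = -1537$)
$t - S = 35639 - -1537 = 35639 + 1537 = 37176$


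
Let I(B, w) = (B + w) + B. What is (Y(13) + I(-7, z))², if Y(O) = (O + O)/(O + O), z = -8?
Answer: 441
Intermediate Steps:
Y(O) = 1 (Y(O) = (2*O)/((2*O)) = (2*O)*(1/(2*O)) = 1)
I(B, w) = w + 2*B
(Y(13) + I(-7, z))² = (1 + (-8 + 2*(-7)))² = (1 + (-8 - 14))² = (1 - 22)² = (-21)² = 441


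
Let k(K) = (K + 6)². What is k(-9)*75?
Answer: 675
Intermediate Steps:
k(K) = (6 + K)²
k(-9)*75 = (6 - 9)²*75 = (-3)²*75 = 9*75 = 675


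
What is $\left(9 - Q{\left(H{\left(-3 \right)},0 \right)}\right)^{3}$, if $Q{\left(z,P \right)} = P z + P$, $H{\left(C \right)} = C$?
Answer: $729$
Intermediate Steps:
$Q{\left(z,P \right)} = P + P z$
$\left(9 - Q{\left(H{\left(-3 \right)},0 \right)}\right)^{3} = \left(9 - 0 \left(1 - 3\right)\right)^{3} = \left(9 - 0 \left(-2\right)\right)^{3} = \left(9 - 0\right)^{3} = \left(9 + 0\right)^{3} = 9^{3} = 729$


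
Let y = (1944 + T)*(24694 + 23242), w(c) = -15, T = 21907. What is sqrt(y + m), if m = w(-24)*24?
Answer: 2*sqrt(285830294) ≈ 33813.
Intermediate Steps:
m = -360 (m = -15*24 = -360)
y = 1143321536 (y = (1944 + 21907)*(24694 + 23242) = 23851*47936 = 1143321536)
sqrt(y + m) = sqrt(1143321536 - 360) = sqrt(1143321176) = 2*sqrt(285830294)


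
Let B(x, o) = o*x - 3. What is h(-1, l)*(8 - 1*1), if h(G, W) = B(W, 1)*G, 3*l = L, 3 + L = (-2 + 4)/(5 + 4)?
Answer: 742/27 ≈ 27.481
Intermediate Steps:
L = -25/9 (L = -3 + (-2 + 4)/(5 + 4) = -3 + 2/9 = -25/9 ≈ -2.7778)
l = -25/27 (l = (⅓)*(-25/9) = -25/27 ≈ -0.92593)
B(x, o) = -3 + o*x
h(G, W) = G*(-3 + W) (h(G, W) = (-3 + 1*W)*G = (-3 + W)*G = G*(-3 + W))
h(-1, l)*(8 - 1*1) = (-(-3 - 25/27))*(8 - 1*1) = (-1*(-106/27))*(8 - 1) = (106/27)*7 = 742/27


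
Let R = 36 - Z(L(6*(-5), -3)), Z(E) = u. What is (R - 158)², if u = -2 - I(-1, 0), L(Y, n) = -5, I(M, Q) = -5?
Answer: 15625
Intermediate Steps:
u = 3 (u = -2 - 1*(-5) = -2 + 5 = 3)
Z(E) = 3
R = 33 (R = 36 - 1*3 = 36 - 3 = 33)
(R - 158)² = (33 - 158)² = (-125)² = 15625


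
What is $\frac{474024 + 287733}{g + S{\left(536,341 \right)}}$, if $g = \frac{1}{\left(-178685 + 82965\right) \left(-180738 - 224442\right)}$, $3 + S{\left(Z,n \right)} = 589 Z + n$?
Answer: $\frac{29543853684607200}{12257319074443201} \approx 2.4103$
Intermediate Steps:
$S{\left(Z,n \right)} = -3 + n + 589 Z$ ($S{\left(Z,n \right)} = -3 + \left(589 Z + n\right) = -3 + \left(n + 589 Z\right) = -3 + n + 589 Z$)
$g = \frac{1}{38783829600}$ ($g = \frac{1}{\left(-95720\right) \left(-405180\right)} = \frac{1}{38783829600} \approx 2.5784 \cdot 10^{-11}$)
$\frac{474024 + 287733}{g + S{\left(536,341 \right)}} = \frac{474024 + 287733}{\frac{1}{38783829600} + \left(-3 + 341 + 589 \cdot 536\right)} = \frac{761757}{\frac{1}{38783829600} + \left(-3 + 341 + 315704\right)} = \frac{761757}{\frac{1}{38783829600} + 316042} = \frac{761757}{\frac{12257319074443201}{38783829600}} = 761757 \cdot \frac{38783829600}{12257319074443201} = \frac{29543853684607200}{12257319074443201}$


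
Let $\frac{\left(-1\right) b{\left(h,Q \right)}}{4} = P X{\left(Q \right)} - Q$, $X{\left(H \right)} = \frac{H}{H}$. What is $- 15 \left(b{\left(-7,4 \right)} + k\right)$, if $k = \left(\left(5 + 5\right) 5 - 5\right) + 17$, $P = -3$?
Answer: $-1350$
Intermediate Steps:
$X{\left(H \right)} = 1$
$k = 62$ ($k = \left(10 \cdot 5 - 5\right) + 17 = \left(50 - 5\right) + 17 = 45 + 17 = 62$)
$b{\left(h,Q \right)} = 12 + 4 Q$ ($b{\left(h,Q \right)} = - 4 \left(\left(-3\right) 1 - Q\right) = - 4 \left(-3 - Q\right) = 12 + 4 Q$)
$- 15 \left(b{\left(-7,4 \right)} + k\right) = - 15 \left(\left(12 + 4 \cdot 4\right) + 62\right) = - 15 \left(\left(12 + 16\right) + 62\right) = - 15 \left(28 + 62\right) = \left(-15\right) 90 = -1350$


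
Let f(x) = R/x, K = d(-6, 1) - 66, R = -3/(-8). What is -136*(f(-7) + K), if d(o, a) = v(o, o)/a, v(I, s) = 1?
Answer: 61931/7 ≈ 8847.3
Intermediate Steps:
d(o, a) = 1/a
R = 3/8 (R = -3*(-⅛) = 3/8 ≈ 0.37500)
K = -65 (K = 1/1 - 66 = 1 - 66 = -65)
f(x) = 3/(8*x)
-136*(f(-7) + K) = -136*((3/8)/(-7) - 65) = -136*((3/8)*(-⅐) - 65) = -136*(-3/56 - 65) = -136*(-3643/56) = 61931/7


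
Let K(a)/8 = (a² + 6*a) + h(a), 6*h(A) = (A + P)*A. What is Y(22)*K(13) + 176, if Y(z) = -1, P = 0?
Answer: -6076/3 ≈ -2025.3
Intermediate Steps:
h(A) = A²/6 (h(A) = ((A + 0)*A)/6 = (A*A)/6 = A²/6)
K(a) = 48*a + 28*a²/3 (K(a) = 8*((a² + 6*a) + a²/6) = 8*(6*a + 7*a²/6) = 48*a + 28*a²/3)
Y(22)*K(13) + 176 = -4*13*(36 + 7*13)/3 + 176 = -4*13*(36 + 91)/3 + 176 = -4*13*127/3 + 176 = -1*6604/3 + 176 = -6604/3 + 176 = -6076/3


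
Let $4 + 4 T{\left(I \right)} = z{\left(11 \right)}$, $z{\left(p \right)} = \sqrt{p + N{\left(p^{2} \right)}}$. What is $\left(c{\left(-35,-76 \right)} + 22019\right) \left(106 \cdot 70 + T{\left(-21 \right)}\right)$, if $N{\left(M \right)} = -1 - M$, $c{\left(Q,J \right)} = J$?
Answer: $162795117 + \frac{21943 i \sqrt{111}}{4} \approx 1.628 \cdot 10^{8} + 57796.0 i$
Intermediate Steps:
$z{\left(p \right)} = \sqrt{-1 + p - p^{2}}$ ($z{\left(p \right)} = \sqrt{p - \left(1 + p^{2}\right)} = \sqrt{-1 + p - p^{2}}$)
$T{\left(I \right)} = -1 + \frac{i \sqrt{111}}{4}$ ($T{\left(I \right)} = -1 + \frac{\sqrt{-1 + 11 - 11^{2}}}{4} = -1 + \frac{\sqrt{-1 + 11 - 121}}{4} = -1 + \frac{\sqrt{-111}}{4} = -1 + \frac{i \sqrt{111}}{4}$)
$\left(c{\left(-35,-76 \right)} + 22019\right) \left(106 \cdot 70 + T{\left(-21 \right)}\right) = \left(-76 + 22019\right) \left(106 \cdot 70 - \left(1 - \frac{i \sqrt{111}}{4}\right)\right) = 21943 \left(7420 - \left(1 - \frac{i \sqrt{111}}{4}\right)\right) = 21943 \left(7419 + \frac{i \sqrt{111}}{4}\right) = 162795117 + \frac{21943 i \sqrt{111}}{4}$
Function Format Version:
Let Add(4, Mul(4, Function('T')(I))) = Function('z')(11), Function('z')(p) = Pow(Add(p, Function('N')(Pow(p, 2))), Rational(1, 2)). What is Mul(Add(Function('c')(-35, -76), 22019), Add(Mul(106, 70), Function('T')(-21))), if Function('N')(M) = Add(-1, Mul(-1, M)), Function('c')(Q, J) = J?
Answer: Add(162795117, Mul(Rational(21943, 4), I, Pow(111, Rational(1, 2)))) ≈ Add(1.6280e+8, Mul(57796., I))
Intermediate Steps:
Function('z')(p) = Pow(Add(-1, p, Mul(-1, Pow(p, 2))), Rational(1, 2)) (Function('z')(p) = Pow(Add(p, Add(-1, Mul(-1, Pow(p, 2)))), Rational(1, 2)) = Pow(Add(-1, p, Mul(-1, Pow(p, 2))), Rational(1, 2)))
Function('T')(I) = Add(-1, Mul(Rational(1, 4), I, Pow(111, Rational(1, 2)))) (Function('T')(I) = Add(-1, Mul(Rational(1, 4), Pow(Add(-1, 11, Mul(-1, Pow(11, 2))), Rational(1, 2)))) = Add(-1, Mul(Rational(1, 4), Pow(Add(-1, 11, Mul(-1, 121)), Rational(1, 2)))) = Add(-1, Mul(Rational(1, 4), Pow(Add(-1, 11, -121), Rational(1, 2)))) = Add(-1, Mul(Rational(1, 4), Pow(-111, Rational(1, 2)))) = Add(-1, Mul(Rational(1, 4), Mul(I, Pow(111, Rational(1, 2))))) = Add(-1, Mul(Rational(1, 4), I, Pow(111, Rational(1, 2)))))
Mul(Add(Function('c')(-35, -76), 22019), Add(Mul(106, 70), Function('T')(-21))) = Mul(Add(-76, 22019), Add(Mul(106, 70), Add(-1, Mul(Rational(1, 4), I, Pow(111, Rational(1, 2)))))) = Mul(21943, Add(7420, Add(-1, Mul(Rational(1, 4), I, Pow(111, Rational(1, 2)))))) = Mul(21943, Add(7419, Mul(Rational(1, 4), I, Pow(111, Rational(1, 2))))) = Add(162795117, Mul(Rational(21943, 4), I, Pow(111, Rational(1, 2))))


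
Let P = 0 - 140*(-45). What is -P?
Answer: -6300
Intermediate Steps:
P = 6300 (P = 0 + 6300 = 6300)
-P = -1*6300 = -6300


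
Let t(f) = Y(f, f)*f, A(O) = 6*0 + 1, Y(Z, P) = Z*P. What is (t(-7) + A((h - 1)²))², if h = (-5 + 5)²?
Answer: 116964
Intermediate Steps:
h = 0 (h = 0² = 0)
Y(Z, P) = P*Z
A(O) = 1 (A(O) = 0 + 1 = 1)
t(f) = f³ (t(f) = (f*f)*f = f²*f = f³)
(t(-7) + A((h - 1)²))² = ((-7)³ + 1)² = (-343 + 1)² = (-342)² = 116964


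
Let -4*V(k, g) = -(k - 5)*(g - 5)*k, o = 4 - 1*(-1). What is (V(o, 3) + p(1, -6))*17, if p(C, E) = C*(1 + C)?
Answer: 34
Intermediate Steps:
o = 5 (o = 4 + 1 = 5)
V(k, g) = k*(-5 + g)*(-5 + k)/4 (V(k, g) = -(-1)*((k - 5)*(g - 5))*k/4 = -(-1)*((-5 + k)*(-5 + g))*k/4 = -(-1)*((-5 + g)*(-5 + k))*k/4 = -(-1)*k*(-5 + g)*(-5 + k)/4 = k*(-5 + g)*(-5 + k)/4)
(V(o, 3) + p(1, -6))*17 = ((1/4)*5*(25 - 5*3 - 5*5 + 3*5) + 1*(1 + 1))*17 = ((1/4)*5*(25 - 15 - 25 + 15) + 1*2)*17 = ((1/4)*5*0 + 2)*17 = (0 + 2)*17 = 2*17 = 34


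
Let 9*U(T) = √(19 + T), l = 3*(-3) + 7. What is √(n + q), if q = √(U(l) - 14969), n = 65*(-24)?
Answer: √(-14040 + 3*√(-134721 + √17))/3 ≈ 1.5476 + 39.527*I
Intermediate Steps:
l = -2 (l = -9 + 7 = -2)
U(T) = √(19 + T)/9
n = -1560
q = √(-14969 + √17/9) (q = √(√(19 - 2)/9 - 14969) = √(√17/9 - 14969) = √(-14969 + √17/9) ≈ 122.35*I)
√(n + q) = √(-1560 + √(-134721 + √17)/3)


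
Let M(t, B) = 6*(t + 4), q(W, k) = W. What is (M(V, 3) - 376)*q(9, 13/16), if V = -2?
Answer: -3276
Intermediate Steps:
M(t, B) = 24 + 6*t (M(t, B) = 6*(4 + t) = 24 + 6*t)
(M(V, 3) - 376)*q(9, 13/16) = ((24 + 6*(-2)) - 376)*9 = ((24 - 12) - 376)*9 = (12 - 376)*9 = -364*9 = -3276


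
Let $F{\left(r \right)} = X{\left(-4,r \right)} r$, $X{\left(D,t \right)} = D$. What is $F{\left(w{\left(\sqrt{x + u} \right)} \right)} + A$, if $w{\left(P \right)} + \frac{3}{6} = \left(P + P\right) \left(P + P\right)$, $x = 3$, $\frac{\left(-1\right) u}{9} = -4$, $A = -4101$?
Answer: $-4723$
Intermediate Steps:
$u = 36$ ($u = \left(-9\right) \left(-4\right) = 36$)
$w{\left(P \right)} = - \frac{1}{2} + 4 P^{2}$ ($w{\left(P \right)} = - \frac{1}{2} + \left(P + P\right) \left(P + P\right) = - \frac{1}{2} + 2 P 2 P = - \frac{1}{2} + 4 P^{2}$)
$F{\left(r \right)} = - 4 r$
$F{\left(w{\left(\sqrt{x + u} \right)} \right)} + A = - 4 \left(- \frac{1}{2} + 4 \left(\sqrt{3 + 36}\right)^{2}\right) - 4101 = - 4 \left(- \frac{1}{2} + 4 \left(\sqrt{39}\right)^{2}\right) - 4101 = - 4 \left(- \frac{1}{2} + 4 \cdot 39\right) - 4101 = - 4 \left(- \frac{1}{2} + 156\right) - 4101 = \left(-4\right) \frac{311}{2} - 4101 = -622 - 4101 = -4723$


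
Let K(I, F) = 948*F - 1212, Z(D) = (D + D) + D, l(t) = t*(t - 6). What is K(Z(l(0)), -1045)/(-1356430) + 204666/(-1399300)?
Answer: 7930795623/13557517850 ≈ 0.58497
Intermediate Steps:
l(t) = t*(-6 + t)
Z(D) = 3*D (Z(D) = 2*D + D = 3*D)
K(I, F) = -1212 + 948*F
K(Z(l(0)), -1045)/(-1356430) + 204666/(-1399300) = (-1212 + 948*(-1045))/(-1356430) + 204666/(-1399300) = (-1212 - 990660)*(-1/1356430) + 204666*(-1/1399300) = -991872*(-1/1356430) - 14619/99950 = 495936/678215 - 14619/99950 = 7930795623/13557517850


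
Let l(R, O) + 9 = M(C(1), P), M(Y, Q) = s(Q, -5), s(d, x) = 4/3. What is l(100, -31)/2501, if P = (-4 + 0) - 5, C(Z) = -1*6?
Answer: -23/7503 ≈ -0.0030654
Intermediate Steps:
s(d, x) = 4/3 (s(d, x) = 4*(1/3) = 4/3)
C(Z) = -6
P = -9 (P = -4 - 5 = -9)
M(Y, Q) = 4/3
l(R, O) = -23/3 (l(R, O) = -9 + 4/3 = -23/3)
l(100, -31)/2501 = -23/3/2501 = -23/3*1/2501 = -23/7503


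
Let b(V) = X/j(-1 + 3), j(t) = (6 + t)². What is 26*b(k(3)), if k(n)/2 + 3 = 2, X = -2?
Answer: -13/16 ≈ -0.81250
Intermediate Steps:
k(n) = -2 (k(n) = -6 + 2*2 = -6 + 4 = -2)
b(V) = -1/32 (b(V) = -2/(6 + (-1 + 3))² = -2/(6 + 2)² = -2/(8²) = -2/64 = -2*1/64 = -1/32)
26*b(k(3)) = 26*(-1/32) = -13/16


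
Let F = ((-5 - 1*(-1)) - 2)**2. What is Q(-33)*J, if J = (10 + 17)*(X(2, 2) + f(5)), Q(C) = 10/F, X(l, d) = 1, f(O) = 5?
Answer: 45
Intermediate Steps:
F = 36 (F = ((-5 + 1) - 2)**2 = (-4 - 2)**2 = (-6)**2 = 36)
Q(C) = 5/18 (Q(C) = 10/36 = 10*(1/36) = 5/18)
J = 162 (J = (10 + 17)*(1 + 5) = 27*6 = 162)
Q(-33)*J = (5/18)*162 = 45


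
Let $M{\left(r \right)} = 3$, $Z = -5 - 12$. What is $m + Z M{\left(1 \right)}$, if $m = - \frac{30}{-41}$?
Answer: $- \frac{2061}{41} \approx -50.268$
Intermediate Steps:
$m = \frac{30}{41}$ ($m = \left(-30\right) \left(- \frac{1}{41}\right) = \frac{30}{41} \approx 0.73171$)
$Z = -17$ ($Z = -5 - 12 = -17$)
$m + Z M{\left(1 \right)} = \frac{30}{41} - 51 = - \frac{2061}{41}$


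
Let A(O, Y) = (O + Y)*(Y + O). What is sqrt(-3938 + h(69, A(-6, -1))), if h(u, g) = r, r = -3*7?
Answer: I*sqrt(3959) ≈ 62.921*I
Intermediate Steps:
A(O, Y) = (O + Y)**2 (A(O, Y) = (O + Y)*(O + Y) = (O + Y)**2)
r = -21
h(u, g) = -21
sqrt(-3938 + h(69, A(-6, -1))) = sqrt(-3938 - 21) = sqrt(-3959) = I*sqrt(3959)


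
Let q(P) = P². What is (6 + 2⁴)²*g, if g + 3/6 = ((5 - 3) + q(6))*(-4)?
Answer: -73810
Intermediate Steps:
g = -305/2 (g = -½ + ((5 - 3) + 6²)*(-4) = -½ + (2 + 36)*(-4) = -½ + 38*(-4) = -½ - 152 = -305/2 ≈ -152.50)
(6 + 2⁴)²*g = (6 + 2⁴)²*(-305/2) = (6 + 16)²*(-305/2) = 22²*(-305/2) = 484*(-305/2) = -73810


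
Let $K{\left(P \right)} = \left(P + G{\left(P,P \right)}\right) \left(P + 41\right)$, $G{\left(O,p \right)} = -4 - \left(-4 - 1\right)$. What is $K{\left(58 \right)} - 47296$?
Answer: $-41455$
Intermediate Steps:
$G{\left(O,p \right)} = 1$ ($G{\left(O,p \right)} = -4 - -5 = -4 + 5 = 1$)
$K{\left(P \right)} = \left(1 + P\right) \left(41 + P\right)$ ($K{\left(P \right)} = \left(P + 1\right) \left(P + 41\right) = \left(1 + P\right) \left(41 + P\right)$)
$K{\left(58 \right)} - 47296 = \left(41 + 58^{2} + 42 \cdot 58\right) - 47296 = \left(41 + 3364 + 2436\right) - 47296 = 5841 - 47296 = -41455$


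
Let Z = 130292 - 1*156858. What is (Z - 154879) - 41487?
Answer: -222932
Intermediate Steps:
Z = -26566 (Z = 130292 - 156858 = -26566)
(Z - 154879) - 41487 = (-26566 - 154879) - 41487 = -181445 - 41487 = -222932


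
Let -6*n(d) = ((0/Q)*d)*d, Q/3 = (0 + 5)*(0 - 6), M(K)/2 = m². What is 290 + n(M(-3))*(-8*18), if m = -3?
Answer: 290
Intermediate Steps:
M(K) = 18 (M(K) = 2*(-3)² = 2*9 = 18)
Q = -90 (Q = 3*((0 + 5)*(0 - 6)) = 3*(5*(-6)) = 3*(-30) = -90)
n(d) = 0 (n(d) = -(0/(-90))*d*d/6 = -(0*(-1/90))*d*d/6 = -0*d*d/6 = -0*d = -⅙*0 = 0)
290 + n(M(-3))*(-8*18) = 290 + 0*(-8*18) = 290 + 0*(-144) = 290 + 0 = 290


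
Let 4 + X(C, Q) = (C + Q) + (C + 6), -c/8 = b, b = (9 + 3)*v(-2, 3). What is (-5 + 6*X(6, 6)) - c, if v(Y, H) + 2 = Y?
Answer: -269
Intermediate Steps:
v(Y, H) = -2 + Y
b = -48 (b = (9 + 3)*(-2 - 2) = 12*(-4) = -48)
c = 384 (c = -8*(-48) = 384)
X(C, Q) = 2 + Q + 2*C (X(C, Q) = -4 + ((C + Q) + (C + 6)) = -4 + ((C + Q) + (6 + C)) = -4 + (6 + Q + 2*C) = 2 + Q + 2*C)
(-5 + 6*X(6, 6)) - c = (-5 + 6*(2 + 6 + 2*6)) - 1*384 = (-5 + 6*(2 + 6 + 12)) - 384 = (-5 + 6*20) - 384 = (-5 + 120) - 384 = 115 - 384 = -269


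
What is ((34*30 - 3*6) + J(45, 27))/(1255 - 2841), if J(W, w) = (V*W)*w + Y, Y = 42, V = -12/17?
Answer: -1584/13481 ≈ -0.11750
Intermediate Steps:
V = -12/17 (V = -12*1/17 = -12/17 ≈ -0.70588)
J(W, w) = 42 - 12*W*w/17 (J(W, w) = (-12*W/17)*w + 42 = -12*W*w/17 + 42 = 42 - 12*W*w/17)
((34*30 - 3*6) + J(45, 27))/(1255 - 2841) = ((34*30 - 3*6) + (42 - 12/17*45*27))/(1255 - 2841) = ((1020 - 18) + (42 - 14580/17))/(-1586) = (1002 - 13866/17)*(-1/1586) = (3168/17)*(-1/1586) = -1584/13481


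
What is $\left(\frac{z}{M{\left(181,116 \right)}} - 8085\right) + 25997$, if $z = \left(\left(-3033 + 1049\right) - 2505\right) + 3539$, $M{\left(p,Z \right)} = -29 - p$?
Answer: $\frac{376247}{21} \approx 17917.0$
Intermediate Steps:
$z = -950$ ($z = \left(-1984 - 2505\right) + 3539 = -4489 + 3539 = -950$)
$\left(\frac{z}{M{\left(181,116 \right)}} - 8085\right) + 25997 = \left(- \frac{950}{-29 - 181} - 8085\right) + 25997 = \left(- \frac{950}{-210} - 8085\right) + 25997 = \left(\left(-950\right) \left(- \frac{1}{210}\right) - 8085\right) + 25997 = \left(\frac{95}{21} - 8085\right) + 25997 = - \frac{169690}{21} + 25997 = \frac{376247}{21}$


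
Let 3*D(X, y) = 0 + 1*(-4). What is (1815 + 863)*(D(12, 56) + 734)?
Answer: 5886244/3 ≈ 1.9621e+6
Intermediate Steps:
D(X, y) = -4/3 (D(X, y) = (0 + 1*(-4))/3 = (0 - 4)/3 = (1/3)*(-4) = -4/3)
(1815 + 863)*(D(12, 56) + 734) = (1815 + 863)*(-4/3 + 734) = 2678*(2198/3) = 5886244/3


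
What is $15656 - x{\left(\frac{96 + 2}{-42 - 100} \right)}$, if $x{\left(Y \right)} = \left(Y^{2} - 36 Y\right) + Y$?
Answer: $\frac{78797730}{5041} \approx 15631.0$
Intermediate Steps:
$x{\left(Y \right)} = Y^{2} - 35 Y$
$15656 - x{\left(\frac{96 + 2}{-42 - 100} \right)} = 15656 - \frac{96 + 2}{-42 - 100} \left(-35 + \frac{96 + 2}{-42 - 100}\right) = 15656 - \frac{98}{-142} \left(-35 + \frac{98}{-142}\right) = 15656 - 98 \left(- \frac{1}{142}\right) \left(-35 + 98 \left(- \frac{1}{142}\right)\right) = 15656 - - \frac{49 \left(-35 - \frac{49}{71}\right)}{71} = 15656 - \left(- \frac{49}{71}\right) \left(- \frac{2534}{71}\right) = 15656 - \frac{124166}{5041} = \frac{78797730}{5041}$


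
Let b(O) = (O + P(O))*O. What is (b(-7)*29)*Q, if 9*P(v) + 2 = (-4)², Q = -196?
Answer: -1949612/9 ≈ -2.1662e+5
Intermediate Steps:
P(v) = 14/9 (P(v) = -2/9 + (⅑)*(-4)² = -2/9 + (⅑)*16 = -2/9 + 16/9 = 14/9)
b(O) = O*(14/9 + O) (b(O) = (O + 14/9)*O = (14/9 + O)*O = O*(14/9 + O))
(b(-7)*29)*Q = (((⅑)*(-7)*(14 + 9*(-7)))*29)*(-196) = (((⅑)*(-7)*(14 - 63))*29)*(-196) = (((⅑)*(-7)*(-49))*29)*(-196) = ((343/9)*29)*(-196) = (9947/9)*(-196) = -1949612/9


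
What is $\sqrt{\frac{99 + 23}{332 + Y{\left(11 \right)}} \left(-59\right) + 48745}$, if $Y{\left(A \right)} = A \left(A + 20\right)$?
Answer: $\frac{3 \sqrt{2452575539}}{673} \approx 220.76$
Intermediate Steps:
$Y{\left(A \right)} = A \left(20 + A\right)$
$\sqrt{\frac{99 + 23}{332 + Y{\left(11 \right)}} \left(-59\right) + 48745} = \sqrt{\frac{99 + 23}{332 + 11 \left(20 + 11\right)} \left(-59\right) + 48745} = \sqrt{\frac{122}{332 + 11 \cdot 31} \left(-59\right) + 48745} = \sqrt{\frac{122}{332 + 341} \left(-59\right) + 48745} = \sqrt{\frac{122}{673} \left(-59\right) + 48745} = \sqrt{- \frac{7198}{673} + 48745} = \sqrt{\frac{32798187}{673}} = \frac{3 \sqrt{2452575539}}{673}$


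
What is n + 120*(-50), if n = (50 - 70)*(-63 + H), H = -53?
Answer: -3680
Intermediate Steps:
n = 2320 (n = (50 - 70)*(-63 - 53) = -20*(-116) = 2320)
n + 120*(-50) = 2320 + 120*(-50) = 2320 - 6000 = -3680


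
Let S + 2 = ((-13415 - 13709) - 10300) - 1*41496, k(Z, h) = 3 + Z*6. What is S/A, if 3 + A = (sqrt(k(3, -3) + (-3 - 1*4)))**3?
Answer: -236766/2735 - 1104908*sqrt(14)/2735 ≈ -1598.2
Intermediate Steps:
k(Z, h) = 3 + 6*Z
S = -78922 (S = -2 + (((-13415 - 13709) - 10300) - 1*41496) = -2 + ((-27124 - 10300) - 41496) = -2 + (-37424 - 41496) = -2 - 78920 = -78922)
A = -3 + 14*sqrt(14) (A = -3 + (sqrt((3 + 6*3) + (-3 - 1*4)))**3 = -3 + (sqrt((3 + 18) + (-3 - 4)))**3 = -3 + (sqrt(21 - 7))**3 = -3 + (sqrt(14))**3 = -3 + 14*sqrt(14) ≈ 49.383)
S/A = -78922/(-3 + 14*sqrt(14))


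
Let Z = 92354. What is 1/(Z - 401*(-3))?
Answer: 1/93557 ≈ 1.0689e-5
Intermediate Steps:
1/(Z - 401*(-3)) = 1/(92354 - 401*(-3)) = 1/(92354 + 1203) = 1/93557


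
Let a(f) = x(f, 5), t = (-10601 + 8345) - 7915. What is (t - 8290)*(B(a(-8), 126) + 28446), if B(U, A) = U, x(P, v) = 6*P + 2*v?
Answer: -524440088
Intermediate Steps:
t = -10171 (t = -2256 - 7915 = -10171)
x(P, v) = 2*v + 6*P
a(f) = 10 + 6*f (a(f) = 2*5 + 6*f = 10 + 6*f)
(t - 8290)*(B(a(-8), 126) + 28446) = (-10171 - 8290)*((10 + 6*(-8)) + 28446) = -18461*((10 - 48) + 28446) = -18461*(-38 + 28446) = -18461*28408 = -524440088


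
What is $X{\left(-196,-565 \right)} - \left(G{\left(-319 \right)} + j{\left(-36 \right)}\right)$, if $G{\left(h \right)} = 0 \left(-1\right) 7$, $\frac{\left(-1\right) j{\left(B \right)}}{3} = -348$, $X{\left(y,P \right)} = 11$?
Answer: $-1033$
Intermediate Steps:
$j{\left(B \right)} = 1044$ ($j{\left(B \right)} = \left(-3\right) \left(-348\right) = 1044$)
$G{\left(h \right)} = 0$ ($G{\left(h \right)} = 0 \cdot 7 = 0$)
$X{\left(-196,-565 \right)} - \left(G{\left(-319 \right)} + j{\left(-36 \right)}\right) = 11 - \left(0 + 1044\right) = 11 - 1044 = -1033$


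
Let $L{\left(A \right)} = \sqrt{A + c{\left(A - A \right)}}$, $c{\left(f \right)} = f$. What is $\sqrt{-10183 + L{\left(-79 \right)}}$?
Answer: $\sqrt{-10183 + i \sqrt{79}} \approx 0.044 + 100.91 i$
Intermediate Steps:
$L{\left(A \right)} = \sqrt{A}$ ($L{\left(A \right)} = \sqrt{A + \left(A - A\right)} = \sqrt{A + 0} = \sqrt{A}$)
$\sqrt{-10183 + L{\left(-79 \right)}} = \sqrt{-10183 + \sqrt{-79}} = \sqrt{-10183 + i \sqrt{79}}$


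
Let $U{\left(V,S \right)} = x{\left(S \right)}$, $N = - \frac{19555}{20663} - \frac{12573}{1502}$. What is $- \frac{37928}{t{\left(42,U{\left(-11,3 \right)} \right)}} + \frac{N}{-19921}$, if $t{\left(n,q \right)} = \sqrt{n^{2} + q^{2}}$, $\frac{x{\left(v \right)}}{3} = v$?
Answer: $\frac{289167509}{618264689746} - \frac{37928 \sqrt{205}}{615} \approx -883.0$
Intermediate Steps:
$x{\left(v \right)} = 3 v$
$N = - \frac{289167509}{31035826}$ ($N = \left(-19555\right) \frac{1}{20663} - \frac{12573}{1502} = - \frac{19555}{20663} - \frac{12573}{1502} = - \frac{289167509}{31035826} \approx -9.3172$)
$U{\left(V,S \right)} = 3 S$
$- \frac{37928}{t{\left(42,U{\left(-11,3 \right)} \right)}} + \frac{N}{-19921} = - \frac{37928}{\sqrt{42^{2} + \left(3 \cdot 3\right)^{2}}} - \frac{289167509}{31035826 \left(-19921\right)} = - \frac{37928}{\sqrt{1764 + 9^{2}}} - - \frac{289167509}{618264689746} = - \frac{37928}{\sqrt{1764 + 81}} + \frac{289167509}{618264689746} = - \frac{37928}{\sqrt{1845}} + \frac{289167509}{618264689746} = - \frac{37928}{3 \sqrt{205}} + \frac{289167509}{618264689746} = - 37928 \frac{\sqrt{205}}{615} + \frac{289167509}{618264689746} = - \frac{37928 \sqrt{205}}{615} + \frac{289167509}{618264689746} = \frac{289167509}{618264689746} - \frac{37928 \sqrt{205}}{615}$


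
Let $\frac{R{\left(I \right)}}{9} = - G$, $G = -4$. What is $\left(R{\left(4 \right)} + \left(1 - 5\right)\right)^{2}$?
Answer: $1024$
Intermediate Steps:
$R{\left(I \right)} = 36$ ($R{\left(I \right)} = 9 \left(\left(-1\right) \left(-4\right)\right) = 9 \cdot 4 = 36$)
$\left(R{\left(4 \right)} + \left(1 - 5\right)\right)^{2} = \left(36 + \left(1 - 5\right)\right)^{2} = \left(36 - 4\right)^{2} = 32^{2} = 1024$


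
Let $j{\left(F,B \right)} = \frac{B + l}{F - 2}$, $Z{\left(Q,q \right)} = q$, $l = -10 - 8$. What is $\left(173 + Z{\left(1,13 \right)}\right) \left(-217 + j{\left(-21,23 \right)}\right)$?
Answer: $- \frac{929256}{23} \approx -40402.0$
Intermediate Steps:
$l = -18$ ($l = -10 - 8 = -18$)
$j{\left(F,B \right)} = \frac{-18 + B}{-2 + F}$ ($j{\left(F,B \right)} = \frac{B - 18}{F - 2} = \frac{-18 + B}{-2 + F}$)
$\left(173 + Z{\left(1,13 \right)}\right) \left(-217 + j{\left(-21,23 \right)}\right) = \left(173 + 13\right) \left(-217 + \frac{-18 + 23}{-2 - 21}\right) = 186 \left(-217 + \frac{1}{-23} \cdot 5\right) = 186 \left(-217 - \frac{5}{23}\right) = 186 \left(- \frac{4996}{23}\right) = - \frac{929256}{23}$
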